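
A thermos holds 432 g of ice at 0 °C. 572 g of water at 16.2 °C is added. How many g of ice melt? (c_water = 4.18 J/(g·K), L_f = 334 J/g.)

m_melted ≈ 116 g

Water can give up m c ΔT = 572·4.18·16.2 = 38734 J before reaching 0 °C.
Fully melting the ice requires m_ice L_f = 432·334 = 144288 J.
38734 J < 144288 J, so only part of the ice melts and the system sits at 0 °C.
m_melted·334 = 38734  ⇒  m_melted ≈ 116 g.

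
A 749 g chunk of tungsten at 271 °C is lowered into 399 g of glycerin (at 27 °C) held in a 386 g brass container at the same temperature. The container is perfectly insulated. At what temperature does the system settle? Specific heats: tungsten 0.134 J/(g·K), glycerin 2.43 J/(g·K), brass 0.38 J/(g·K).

T_f ≈ 47.1 °C

Let T be the final temperature. ΣQ_i = 0:
749*0.134*(T − 271) + 399*2.43*(T − 27) + 386*0.38*(T − 27) = 0
1216.6 T = 57338
T ≈ 47.13 °C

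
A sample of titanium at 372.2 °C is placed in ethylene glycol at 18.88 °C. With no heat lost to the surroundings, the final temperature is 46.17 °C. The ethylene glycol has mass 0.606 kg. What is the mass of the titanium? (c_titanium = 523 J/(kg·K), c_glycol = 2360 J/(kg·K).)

m ≈ 0.229 kg

Heat lost by the titanium = heat gained by the glycol:
m·523·(372.2 − 46.17) = 0.606·2360·(46.17 − 18.88)
170514 m = 39029  ⇒  m ≈ 0.2289 kg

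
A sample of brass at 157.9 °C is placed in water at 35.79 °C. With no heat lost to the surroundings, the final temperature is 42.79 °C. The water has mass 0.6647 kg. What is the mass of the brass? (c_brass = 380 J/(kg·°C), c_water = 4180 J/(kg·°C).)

m ≈ 0.445 kg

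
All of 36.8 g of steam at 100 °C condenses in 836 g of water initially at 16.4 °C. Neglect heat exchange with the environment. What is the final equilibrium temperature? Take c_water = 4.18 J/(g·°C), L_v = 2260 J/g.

T_f ≈ 42.7 °C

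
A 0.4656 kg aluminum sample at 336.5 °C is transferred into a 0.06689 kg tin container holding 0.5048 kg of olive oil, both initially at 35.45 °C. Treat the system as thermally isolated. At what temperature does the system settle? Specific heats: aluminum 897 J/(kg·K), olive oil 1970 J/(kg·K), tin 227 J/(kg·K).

Heat gained plus heat lost sum to zero:
0.4656*897*(T − 336.5) + 0.5048*1970*(T − 35.45) + 0.06689*227*(T − 35.45) = 0
(417.64 + 994.46 + 15.18) T = 417.64*336.5 + 994.46*35.45 + 15.18*35.45
T = 176329/1427.3 ≈ 123.54 °C

T_f ≈ 123.5 °C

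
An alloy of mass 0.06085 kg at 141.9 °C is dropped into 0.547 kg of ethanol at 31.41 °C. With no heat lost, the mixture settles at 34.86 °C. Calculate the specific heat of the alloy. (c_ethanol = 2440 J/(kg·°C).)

c ≈ 707 J/(kg·°C)

Heat lost by the alloy = heat gained by the ethanol:
0.06085·c·(141.9 − 34.86) = 0.547·2440·(34.86 − 31.41)
6.513 c = 4604.6  ⇒  c ≈ 707 J/(kg·°C)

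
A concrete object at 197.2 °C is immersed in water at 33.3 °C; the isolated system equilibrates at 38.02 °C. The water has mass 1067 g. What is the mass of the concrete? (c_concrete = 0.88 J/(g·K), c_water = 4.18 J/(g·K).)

m ≈ 150 g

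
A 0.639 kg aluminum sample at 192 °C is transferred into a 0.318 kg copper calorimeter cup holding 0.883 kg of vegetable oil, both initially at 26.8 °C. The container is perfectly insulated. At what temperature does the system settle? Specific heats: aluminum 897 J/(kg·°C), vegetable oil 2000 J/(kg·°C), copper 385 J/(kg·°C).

T_f = Σ m_i c_i T_i / Σ m_i c_i:
T_f = (573.18·192 + 1766·26.8 + 122.43·26.8) / (573.18 + 1766 + 122.43)
    = 160661 / 2461.6 ≈ 65.27 °C

T_f ≈ 65.3 °C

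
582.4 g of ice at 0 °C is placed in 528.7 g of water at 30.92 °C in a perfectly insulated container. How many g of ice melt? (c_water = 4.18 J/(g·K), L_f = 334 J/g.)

m_melted ≈ 205 g

Cooling the water to 0 °C releases 528.7×4.18×30.92 = 68332 J.
Melting all 582.4 g of ice would need 582.4×334 = 194522 J.
That's not enough to melt it all — equilibrium is at 0 °C with ice remaining.
m_melt = 68332 / L_f = 204.6 g.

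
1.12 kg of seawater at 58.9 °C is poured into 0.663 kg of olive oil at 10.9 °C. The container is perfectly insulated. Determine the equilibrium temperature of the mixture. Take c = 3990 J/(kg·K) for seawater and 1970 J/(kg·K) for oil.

T_f ≈ 48.0 °C

Let T be the final temperature. ΣQ_i = 0:
1.12·3990·(T − 58.9) + 0.663·1970·(T − 10.9) = 0
4468.8(T − 58.9) + 1306.1(T − 10.9) = 0
5774.9 T = 277449
T ≈ 48.04 °C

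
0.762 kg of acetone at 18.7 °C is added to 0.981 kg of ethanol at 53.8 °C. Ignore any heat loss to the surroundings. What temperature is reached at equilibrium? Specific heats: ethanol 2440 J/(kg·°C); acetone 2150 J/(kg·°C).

T_f ≈ 39.5 °C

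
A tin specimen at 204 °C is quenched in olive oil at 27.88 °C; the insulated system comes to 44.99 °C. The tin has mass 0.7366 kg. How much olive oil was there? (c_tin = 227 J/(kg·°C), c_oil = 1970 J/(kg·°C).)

m ≈ 0.789 kg

Energy conservation, ΣQ = 0:
0.7366·227·(44.99 − 204) + m·1970·(44.99 − 27.88) = 0
33707 m = 26588
m = 26588/33707 ≈ 0.7888 kg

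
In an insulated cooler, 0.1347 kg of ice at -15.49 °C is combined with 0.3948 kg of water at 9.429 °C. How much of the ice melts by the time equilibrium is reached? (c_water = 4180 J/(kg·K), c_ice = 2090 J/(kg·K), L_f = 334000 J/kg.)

Water can give up m c ΔT = 0.3948·4180·9.429 = 15560 J before reaching 0 °C.
Of that, 0.1347·2090·15.49 = 4360.8 J goes to bring the ice to 0 °C, leaving 11200 J.
Fully melting the ice requires m_ice L_f = 0.1347·334000 = 44990 J.
That's not enough to melt it all — equilibrium is at 0 °C with ice remaining.
m_melted·334000 = 11200  ⇒  m_melted ≈ 0.03353 kg.

m_melted ≈ 0.0335 kg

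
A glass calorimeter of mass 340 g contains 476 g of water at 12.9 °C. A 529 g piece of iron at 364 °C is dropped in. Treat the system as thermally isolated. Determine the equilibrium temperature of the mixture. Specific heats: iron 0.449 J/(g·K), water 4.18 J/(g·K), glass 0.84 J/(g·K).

Energy conservation, ΣQ = 0:
529×0.449×(T − 364) + 476×4.18×(T − 12.9) + 340×0.84×(T − 12.9) = 0
237.52(T − 364) + 1989.7(T − 12.9) + 285.6(T − 12.9) = 0
(237.52 + 1989.7 + 285.6) T = 237.52×364 + 1989.7×12.9 + 285.6×12.9
T = 115809 / 2512.8 = 46.1 °C

T_f ≈ 46.1 °C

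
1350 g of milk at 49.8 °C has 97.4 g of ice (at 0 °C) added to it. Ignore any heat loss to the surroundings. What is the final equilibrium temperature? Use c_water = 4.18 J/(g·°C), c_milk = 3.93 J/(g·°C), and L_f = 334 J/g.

Heat gained plus heat lost sum to zero:
fusion: m_ice L_f = 97.4·334 = 32532
  meltwater 0→T: 97.4·4.18·T = 407.13 T
  milk cools: 1350·3.93·(T − 49.8) = 5305.5(T − 49.8)
5712.6 T = 264214 − 32532 = 231682
T ≈ 40.56 °C. Since T > 0 °C, the all-ice-melts assumption holds.

T_f ≈ 40.6 °C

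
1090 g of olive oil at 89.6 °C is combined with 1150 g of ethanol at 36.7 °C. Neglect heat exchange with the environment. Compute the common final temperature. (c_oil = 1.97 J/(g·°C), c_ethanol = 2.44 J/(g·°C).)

Energy conservation, ΣQ = 0:
1090·1.97·(T − 89.6) + 1150·2.44·(T − 36.7) = 0
4953.3 T = 295378
T ≈ 59.63 °C

T_f ≈ 59.6 °C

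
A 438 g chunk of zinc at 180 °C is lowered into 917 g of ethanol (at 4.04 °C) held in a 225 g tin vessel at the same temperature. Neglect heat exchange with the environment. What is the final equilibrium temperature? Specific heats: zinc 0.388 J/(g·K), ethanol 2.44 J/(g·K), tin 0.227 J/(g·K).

Energy conservation, ΣQ = 0:
438·0.388·(T − 180) + 917·2.44·(T − 4.04) + 225·0.227·(T − 4.04) = 0
169.94(T − 180) + 2237.5(T − 4.04) + 51.08(T − 4.04) = 0
(169.94 + 2237.5 + 51.08) T = 169.94·180 + 2237.5·4.04 + 51.08·4.04
T = 39836 / 2458.5 = 16.2 °C

T_f ≈ 16.2 °C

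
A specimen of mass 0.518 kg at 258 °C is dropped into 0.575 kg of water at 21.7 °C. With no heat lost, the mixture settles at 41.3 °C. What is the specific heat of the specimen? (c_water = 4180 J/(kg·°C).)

c ≈ 420 J/(kg·°C)

Energy conservation, ΣQ = 0:
0.518×c×(41.3 − 258) + 0.575×4180×(41.3 − 21.7) = 0
-112.25 c = -47109
c = -47109/-112.25 ≈ 419.7 J/(kg·°C)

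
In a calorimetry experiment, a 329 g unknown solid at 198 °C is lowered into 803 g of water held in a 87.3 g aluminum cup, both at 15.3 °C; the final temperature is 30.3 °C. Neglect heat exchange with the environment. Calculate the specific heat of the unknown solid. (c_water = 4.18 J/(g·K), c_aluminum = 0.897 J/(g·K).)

Let T be the final temperature. ΣQ_i = 0:
329·c·(30.3 − 198) + 803·4.18·(30.3 − 15.3) + 87.3·0.897·(30.3 − 15.3) = 0
-55173 c = -51523
c = -51523/-55173 ≈ 0.9338 J/(g·K)

c ≈ 0.934 J/(g·K)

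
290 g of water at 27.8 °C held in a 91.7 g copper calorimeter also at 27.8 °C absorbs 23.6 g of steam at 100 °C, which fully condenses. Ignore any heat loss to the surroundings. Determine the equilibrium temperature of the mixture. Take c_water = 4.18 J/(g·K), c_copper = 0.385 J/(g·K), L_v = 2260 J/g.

Sum of m c ΔT and latent-heat terms is zero:
condense steam: −23.6·2260 = −53336
  condensed water 100 °C→T: 98.65(T − 100)
  original water: 1212.2(T − 27.8)
  copper cup: 91.7·0.385·(T − 27.8) = 35.3(T − 27.8)
1346.2 T = 53336 + 9864.8 + 34681 = 97881
T ≈ 72.71 °C — below 100 °C, confirming all the steam condensed.

T_f ≈ 72.7 °C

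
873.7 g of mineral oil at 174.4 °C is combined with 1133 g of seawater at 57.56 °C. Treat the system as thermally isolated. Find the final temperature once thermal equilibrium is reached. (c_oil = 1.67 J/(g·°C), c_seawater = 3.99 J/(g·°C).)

Conservation of energy gives ΣQ = 0:
873.7·1.67·(T − 174.4) + 1133·3.99·(T − 57.56) = 0
1459.1(T − 174.4) + 4520.7(T − 57.56) = 0
(1459.1 + 4520.7) T = 1459.1·174.4 + 4520.7·57.56
T = 514673/5979.7 ≈ 86.07 °C

T_f ≈ 86.1 °C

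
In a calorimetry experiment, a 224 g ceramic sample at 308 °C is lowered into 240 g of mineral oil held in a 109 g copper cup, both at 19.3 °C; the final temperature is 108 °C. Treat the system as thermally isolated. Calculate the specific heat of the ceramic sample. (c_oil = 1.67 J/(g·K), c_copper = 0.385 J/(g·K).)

Let T be the final temperature. ΣQ_i = 0:
224×c×(108 − 308) + 240×1.67×(108 − 19.3) + 109×0.385×(108 − 19.3) = 0
-44800 c = -39273
c = -39273/-44800 ≈ 0.8766 J/(g·K)

c ≈ 0.877 J/(g·K)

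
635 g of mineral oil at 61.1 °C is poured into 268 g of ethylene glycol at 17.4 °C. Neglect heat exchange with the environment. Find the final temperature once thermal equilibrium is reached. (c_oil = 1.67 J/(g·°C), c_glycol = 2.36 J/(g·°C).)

T_f is the heat-capacity-weighted average of the initial temperatures:
T_f = (1060.5·61.1 + 632.48·17.4) / (1060.5 + 632.48)
    = 75799 / 1692.9 ≈ 44.77 °C

T_f ≈ 44.8 °C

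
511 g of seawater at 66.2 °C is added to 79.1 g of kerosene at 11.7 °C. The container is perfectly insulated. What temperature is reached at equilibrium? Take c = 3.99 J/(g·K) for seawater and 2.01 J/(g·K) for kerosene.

T_f ≈ 62.3 °C

Net heat exchanged in the isolated system is zero:
511·3.99·(T − 66.2) + 79.1·2.01·(T − 11.7) = 0
2038.9(T − 66.2) + 158.99(T − 11.7) = 0
2197.9 T = 136835
T ≈ 62.26 °C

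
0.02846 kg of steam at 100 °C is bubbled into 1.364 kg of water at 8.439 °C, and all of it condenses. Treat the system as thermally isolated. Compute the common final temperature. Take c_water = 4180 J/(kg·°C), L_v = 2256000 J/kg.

T_f ≈ 21.3 °C

Energy conservation, ΣQ = 0:
steam→water at 100 °C releases m L_v = 0.02846×2256000 = 64206; condensed water 100 °C→T: 118.96(T − 100); original water: 5701.5(T − 8.439)
5820.5 T = 64206 + 11896 + 48115 = 124217
T ≈ 21.34 °C (< 100 °C, so full condensation is consistent).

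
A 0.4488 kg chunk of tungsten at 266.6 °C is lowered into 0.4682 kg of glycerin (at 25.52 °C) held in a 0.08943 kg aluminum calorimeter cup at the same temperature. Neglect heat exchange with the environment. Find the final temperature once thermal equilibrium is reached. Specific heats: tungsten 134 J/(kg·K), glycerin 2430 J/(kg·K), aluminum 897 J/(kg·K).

With ΣQ=0 the equilibrium temperature is the m·c-weighted mean:
T_f = (60.14·266.6 + 1137.7·25.52 + 80.22·25.52) / (60.14 + 1137.7 + 80.22)
    = 47115 / 1278.1 ≈ 36.86 °C

T_f ≈ 36.9 °C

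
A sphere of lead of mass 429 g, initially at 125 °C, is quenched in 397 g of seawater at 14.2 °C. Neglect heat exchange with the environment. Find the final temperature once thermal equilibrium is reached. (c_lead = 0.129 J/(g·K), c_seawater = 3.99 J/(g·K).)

T_f ≈ 17.9 °C

Heat lost by the lead equals heat gained by the seawater:
429×0.129×(125 − T) = 397×3.99×(T − 14.2)
55.34(125 − T) = 1584(T − 14.2)
1639.4 T = 29411  ⇒  T ≈ 17.94 °C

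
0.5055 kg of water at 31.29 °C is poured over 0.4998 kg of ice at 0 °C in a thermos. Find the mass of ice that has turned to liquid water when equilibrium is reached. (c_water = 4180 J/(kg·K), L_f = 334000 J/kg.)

Water can give up m c ΔT = 0.5055·4180·31.29 = 66115 J before reaching 0 °C.
To melt every bit of ice: 0.4998·334000 = 166933 J.
Since 66115 < 166933 J, not all the ice melts; equilibrium is at 0 °C.
m_melt = 66115 / L_f = 0.198 kg.

m_melted ≈ 0.198 kg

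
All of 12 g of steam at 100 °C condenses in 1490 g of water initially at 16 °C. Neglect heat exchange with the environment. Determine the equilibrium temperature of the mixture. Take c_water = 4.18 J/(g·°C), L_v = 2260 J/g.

T_f ≈ 21.0 °C

Sum of m c ΔT and latent-heat terms is zero:
condense steam: −12·2260 = −27120; condensed water 100 °C→T: 50.16(T − 100); water warms: 1490·4.18·(T − 16) = 6228.2(T − 16)
6278.4 T = 27120 + 5016 + 99651 = 131787
T ≈ 20.99 °C (< 100 °C, so full condensation is consistent).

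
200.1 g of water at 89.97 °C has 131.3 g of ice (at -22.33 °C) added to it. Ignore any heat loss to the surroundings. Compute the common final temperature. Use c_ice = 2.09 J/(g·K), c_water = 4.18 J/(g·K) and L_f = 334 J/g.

Taking heat into each body as positive, Σ m c ΔT = 0:
warm ice to 0 °C: 131.3×2.09×(0 − (-22.33)) = 6127.7
  fusion: m_ice L_f = 131.3×334 = 43854
  meltwater 0→T: 131.3×4.18×T = 548.83 T
  water: 836.42(T − 89.97)
1385.3 T = 75253 − 49982 = 25271
T ≈ 18.24 °C — above 0 °C, consistent with complete melting.

T_f ≈ 18.2 °C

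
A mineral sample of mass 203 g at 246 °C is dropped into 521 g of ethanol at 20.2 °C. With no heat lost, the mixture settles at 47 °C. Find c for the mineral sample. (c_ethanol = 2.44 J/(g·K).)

Setting the total heat transfer to zero:
203×c×(47 − 246) + 521×2.44×(47 − 20.2) = 0
-40397 c = -34069
c = -34069/-40397 ≈ 0.8434 J/(g·K)

c ≈ 0.843 J/(g·K)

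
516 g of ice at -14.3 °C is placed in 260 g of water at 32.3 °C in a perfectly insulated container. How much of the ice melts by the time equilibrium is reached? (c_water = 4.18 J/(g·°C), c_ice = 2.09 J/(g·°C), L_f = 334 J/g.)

m_melted ≈ 58.9 g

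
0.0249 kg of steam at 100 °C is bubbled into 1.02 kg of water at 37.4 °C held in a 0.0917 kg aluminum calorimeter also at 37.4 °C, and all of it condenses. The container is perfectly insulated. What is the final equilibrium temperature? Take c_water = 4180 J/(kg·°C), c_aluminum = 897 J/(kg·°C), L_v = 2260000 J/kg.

Net heat exchanged in the isolated system is zero:
condense steam: −0.0249·2260000 = −56274
  condensate cools 100→T: 0.0249·4180·(T − 100) = 104.08(T − 100)
  water warms: 1.02·4180·(T − 37.4) = 4263.6(T − 37.4)
  cup: 82.25(T − 37.4)
4449.9 T = 56274 + 10408 + 162535 = 229217
T ≈ 51.51 °C, under the boiling point, so the assumption holds.

T_f ≈ 51.5 °C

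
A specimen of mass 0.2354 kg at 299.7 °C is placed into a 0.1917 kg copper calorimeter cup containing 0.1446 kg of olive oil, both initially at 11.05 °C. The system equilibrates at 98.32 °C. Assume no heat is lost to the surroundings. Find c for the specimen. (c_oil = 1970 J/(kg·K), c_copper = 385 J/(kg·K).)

c ≈ 660 J/(kg·K)

Heat gained plus heat lost sum to zero:
0.2354×c×(98.32 − 299.7) + 0.1446×1970×(98.32 − 11.05) + 0.1917×385×(98.32 − 11.05) = 0
-47.4 c = -31301
c = -31301/-47.4 ≈ 660.3 J/(kg·K)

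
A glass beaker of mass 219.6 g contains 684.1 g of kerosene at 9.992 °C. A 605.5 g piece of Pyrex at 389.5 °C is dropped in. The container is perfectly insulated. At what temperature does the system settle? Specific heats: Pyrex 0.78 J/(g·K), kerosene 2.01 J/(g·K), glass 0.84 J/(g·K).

T_f ≈ 98.2 °C

Conservation of energy gives ΣQ = 0:
605.5·0.78·(T − 389.5) + 684.1·2.01·(T − 9.992) + 219.6·0.84·(T − 9.992) = 0
472.29(T − 389.5) + 1375(T − 9.992) + 184.46(T − 9.992) = 0
2031.8 T = 199540
T ≈ 98.21 °C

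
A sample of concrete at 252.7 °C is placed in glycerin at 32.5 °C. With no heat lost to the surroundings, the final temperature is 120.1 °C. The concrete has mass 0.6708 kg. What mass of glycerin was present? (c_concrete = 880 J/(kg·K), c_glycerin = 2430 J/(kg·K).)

|Q_concrete| = |Q_glycerin|:
0.6708×880×(252.7 − 120.1) = m×2430×(120.1 − 32.5)
212868 m = 78274  ⇒  m ≈ 0.3677 kg

m ≈ 0.368 kg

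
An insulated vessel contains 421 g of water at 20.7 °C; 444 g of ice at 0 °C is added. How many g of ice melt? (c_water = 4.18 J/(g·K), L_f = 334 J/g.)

m_melted ≈ 109 g

Heat available from the water dropping to 0 °C: 421·4.18·20.7 = 36427 J.
Melting all 444 g of ice would need 444·334 = 148296 J.
Since 36427 < 148296 J, not all the ice melts; equilibrium is at 0 °C.
Mass melted = 36427/334 ≈ 109.1 g.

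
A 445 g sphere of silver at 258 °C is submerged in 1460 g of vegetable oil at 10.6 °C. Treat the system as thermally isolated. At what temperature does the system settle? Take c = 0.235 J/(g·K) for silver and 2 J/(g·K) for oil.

T_f ≈ 19.2 °C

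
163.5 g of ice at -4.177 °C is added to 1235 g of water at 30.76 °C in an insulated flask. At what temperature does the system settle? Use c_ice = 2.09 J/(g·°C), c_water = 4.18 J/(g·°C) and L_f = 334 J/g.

Let T be the final temperature. ΣQ_i = 0:
ice -4.177→0 °C: 163.5·2.09·4.177 = 1427.3
  melt ice: 163.5·334 = 54609
  meltwater 0→T: 163.5·4.18·T = 683.43 T
  water cools: 1235·4.18·(T − 30.76) = 5162.3(T − 30.76)
5845.7 T = 158792 − 56036 = 102756
T ≈ 17.58 °C. Since T > 0 °C, the all-ice-melts assumption holds.

T_f ≈ 17.6 °C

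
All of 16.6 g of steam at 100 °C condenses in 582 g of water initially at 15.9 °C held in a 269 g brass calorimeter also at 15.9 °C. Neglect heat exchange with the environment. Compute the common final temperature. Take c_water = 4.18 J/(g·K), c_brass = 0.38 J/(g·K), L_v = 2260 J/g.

T_f ≈ 32.5 °C

Energy conservation, ΣQ = 0:
condense steam: −16.6·2260 = −37516
  condensate cools 100→T: 16.6·4.18·(T − 100) = 69.39(T − 100)
  original water: 2432.8(T − 15.9)
  cup: 102.22(T − 15.9)
2604.4 T = 37516 + 6938.8 + 40306 = 84761
T ≈ 32.55 °C, under the boiling point, so the assumption holds.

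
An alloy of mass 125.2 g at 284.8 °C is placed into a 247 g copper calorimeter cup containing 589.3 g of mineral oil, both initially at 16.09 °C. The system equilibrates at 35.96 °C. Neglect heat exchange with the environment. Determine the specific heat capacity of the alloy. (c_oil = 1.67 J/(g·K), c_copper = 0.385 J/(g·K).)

c ≈ 0.688 J/(g·K)

Conservation of energy gives ΣQ = 0:
125.2×c×(35.96 − 284.8) + 589.3×1.67×(35.96 − 16.09) + 247×0.385×(35.96 − 16.09) = 0
-31155 c = -21444
c = -21444/-31155 ≈ 0.6883 J/(g·K)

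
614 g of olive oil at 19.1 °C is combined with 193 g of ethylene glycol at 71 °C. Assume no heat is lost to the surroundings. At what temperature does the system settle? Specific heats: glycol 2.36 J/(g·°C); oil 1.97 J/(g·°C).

Let T be the final temperature. ΣQ_i = 0:
193*2.36*(T − 71) + 614*1.97*(T − 19.1) = 0
455.48(T − 71) + 1209.6(T − 19.1) = 0
1665.1 T = 55442
T ≈ 33.30 °C

T_f ≈ 33.3 °C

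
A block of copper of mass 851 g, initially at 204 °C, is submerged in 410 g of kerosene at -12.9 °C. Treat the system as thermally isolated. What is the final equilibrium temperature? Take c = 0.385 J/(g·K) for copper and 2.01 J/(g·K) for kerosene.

T_f ≈ 48.8 °C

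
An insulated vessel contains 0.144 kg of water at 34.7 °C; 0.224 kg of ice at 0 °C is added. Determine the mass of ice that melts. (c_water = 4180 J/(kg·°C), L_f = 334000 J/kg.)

Heat available from the water dropping to 0 °C: 0.144×4180×34.7 = 20887 J.
Melting all 0.224 kg of ice would need 0.224×334000 = 74816 J.
Since 20887 < 74816 J, not all the ice melts; equilibrium is at 0 °C.
m_melt = 20887 / L_f = 0.06253 kg.

m_melted ≈ 0.0625 kg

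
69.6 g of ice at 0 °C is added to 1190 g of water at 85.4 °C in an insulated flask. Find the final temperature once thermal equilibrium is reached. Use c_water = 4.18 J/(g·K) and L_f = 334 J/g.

T_f ≈ 76.3 °C

Energy conservation, ΣQ = 0:
latent heat to melt: 69.6×334 = 23246
  meltwater 0→T: 69.6×4.18×T = 290.93 T
  water: 4974.2(T − 85.4)
5265.1 T = 424797 − 23246 = 401550
T ≈ 76.27 °C. Since T > 0 °C, the all-ice-melts assumption holds.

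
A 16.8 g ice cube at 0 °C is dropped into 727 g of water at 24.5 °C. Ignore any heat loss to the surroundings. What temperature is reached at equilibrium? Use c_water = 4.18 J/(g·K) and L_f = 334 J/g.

Taking heat into each body as positive, Σ m c ΔT = 0:
melt ice: 16.8×334 = 5611.2; warm the meltwater: 70.22 T; water cools: 727×4.18×(T − 24.5) = 3038.9(T − 24.5)
3109.1 T = 74452 − 5611.2 = 68841
T ≈ 22.14 °C. Since T > 0 °C, the all-ice-melts assumption holds.

T_f ≈ 22.1 °C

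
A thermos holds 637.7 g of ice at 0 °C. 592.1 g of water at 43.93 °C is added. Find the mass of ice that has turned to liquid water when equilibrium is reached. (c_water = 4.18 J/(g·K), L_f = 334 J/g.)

m_melted ≈ 326 g

Heat available from the water dropping to 0 °C: 592.1·4.18·43.93 = 108726 J.
Fully melting the ice requires m_ice L_f = 637.7·334 = 212992 J.
108726 J < 212992 J, so only part of the ice melts and the system sits at 0 °C.
m_melt = 108726 / L_f = 325.5 g.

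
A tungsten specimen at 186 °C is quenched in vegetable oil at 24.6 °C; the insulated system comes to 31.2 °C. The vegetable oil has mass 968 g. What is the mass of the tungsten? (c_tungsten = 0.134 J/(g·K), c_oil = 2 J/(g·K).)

Heat gained plus heat lost sum to zero:
m·0.134·(31.2 − 186) + 968·2·(31.2 − 24.6) = 0
-20.74 m = -12778
m = -12778/-20.74 ≈ 616 g

m ≈ 616 g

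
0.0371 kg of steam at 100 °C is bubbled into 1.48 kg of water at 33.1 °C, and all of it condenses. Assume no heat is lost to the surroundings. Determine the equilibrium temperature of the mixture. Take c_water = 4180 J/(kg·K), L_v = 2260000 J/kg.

Energy conservation, ΣQ = 0:
latent heat released on condensation: 0.0371·2260000 = 83846; condensate cools 100→T: 0.0371·4180·(T − 100) = 155.08(T − 100); water warms: 1.48·4180·(T − 33.1) = 6186.4(T − 33.1)
6341.5 T = 83846 + 15508 + 204770 = 304124
T ≈ 47.96 °C, under the boiling point, so the assumption holds.

T_f ≈ 48.0 °C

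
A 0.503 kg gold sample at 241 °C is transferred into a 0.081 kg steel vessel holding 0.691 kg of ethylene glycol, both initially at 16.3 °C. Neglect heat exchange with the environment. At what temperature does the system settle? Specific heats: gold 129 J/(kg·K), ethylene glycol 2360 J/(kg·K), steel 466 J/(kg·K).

Net heat exchanged in the isolated system is zero:
0.503×129×(T − 241) + 0.691×2360×(T − 16.3) + 0.081×466×(T − 16.3) = 0
64.89(T − 241) + 1630.8(T − 16.3) + 37.75(T − 16.3) = 0
(64.89 + 1630.8 + 37.75) T = 64.89×241 + 1630.8×16.3 + 37.75×16.3
T = 42834/1733.4 ≈ 24.71 °C

T_f ≈ 24.7 °C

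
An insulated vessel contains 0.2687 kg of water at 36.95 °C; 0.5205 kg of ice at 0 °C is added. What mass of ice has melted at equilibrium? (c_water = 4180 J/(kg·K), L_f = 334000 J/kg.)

m_melted ≈ 0.124 kg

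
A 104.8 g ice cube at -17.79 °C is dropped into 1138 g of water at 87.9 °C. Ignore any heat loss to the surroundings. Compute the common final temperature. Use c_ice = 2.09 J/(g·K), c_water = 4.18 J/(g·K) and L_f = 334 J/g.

Taking heat into each body as positive, Σ m c ΔT = 0:
warm ice to 0 °C: 104.8·2.09·(0 − (-17.79)) = 3896.6
  fusion: m_ice L_f = 104.8·334 = 35003
  warm the meltwater: 438.06 T
  water: 4756.8(T − 87.9)
5194.9 T = 418126 − 38900 = 379226
T ≈ 73.00 °C. Since T > 0 °C, the all-ice-melts assumption holds.

T_f ≈ 73.0 °C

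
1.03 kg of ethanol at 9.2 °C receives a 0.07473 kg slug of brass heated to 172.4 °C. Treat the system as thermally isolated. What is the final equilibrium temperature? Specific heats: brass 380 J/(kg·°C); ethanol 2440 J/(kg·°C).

T_f ≈ 11.0 °C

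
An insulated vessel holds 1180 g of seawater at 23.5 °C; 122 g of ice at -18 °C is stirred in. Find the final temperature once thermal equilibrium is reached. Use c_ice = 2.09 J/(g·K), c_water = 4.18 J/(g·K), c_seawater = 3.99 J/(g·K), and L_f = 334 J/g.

Conservation of energy gives ΣQ = 0:
warm ice to 0 °C: 122×2.09×(0 − (-18)) = 4589.6; melt ice: 122×334 = 40748; meltwater 0→T: 122×4.18×T = 509.96 T; seawater: 4708.2(T − 23.5)
5218.2 T = 110643 − 45338 = 65305
T ≈ 12.51 °C (positive, so assuming full melt was valid).

T_f ≈ 12.5 °C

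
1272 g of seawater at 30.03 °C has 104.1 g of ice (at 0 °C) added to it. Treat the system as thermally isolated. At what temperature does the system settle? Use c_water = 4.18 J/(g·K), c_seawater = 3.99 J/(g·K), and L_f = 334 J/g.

Let T be the final temperature. ΣQ_i = 0:
fusion: m_ice L_f = 104.1×334 = 34769; warm the meltwater: 435.14 T; seawater: 5075.3(T − 30.03)
5510.4 T = 152411 − 34769 = 117641
T ≈ 21.35 °C. Since T > 0 °C, the all-ice-melts assumption holds.

T_f ≈ 21.3 °C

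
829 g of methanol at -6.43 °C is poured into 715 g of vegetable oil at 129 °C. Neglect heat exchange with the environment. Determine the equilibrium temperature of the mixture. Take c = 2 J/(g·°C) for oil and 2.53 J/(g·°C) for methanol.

T_f ≈ 48.5 °C

|Q_oil| = |Q_methanol|:
715·2·(129 − T) = 829·2.53·(T − (-6.43))
1430(129 − T) = 2097.4(T − (-6.43))
3527.4 T = 170984  ⇒  T ≈ 48.47 °C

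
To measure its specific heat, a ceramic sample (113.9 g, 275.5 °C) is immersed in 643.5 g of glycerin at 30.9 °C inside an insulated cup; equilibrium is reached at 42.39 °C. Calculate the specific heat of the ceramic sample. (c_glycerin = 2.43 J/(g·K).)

c ≈ 0.677 J/(g·K)

Setting the total heat transfer to zero:
113.9×c×(42.39 − 275.5) + 643.5×2.43×(42.39 − 30.9) = 0
-26551 c = -17967
c = -17967/-26551 ≈ 0.6767 J/(g·K)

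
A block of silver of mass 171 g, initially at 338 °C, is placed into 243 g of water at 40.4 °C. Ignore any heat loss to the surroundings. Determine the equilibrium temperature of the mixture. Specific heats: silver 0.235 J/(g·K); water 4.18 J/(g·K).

T_f ≈ 51.7 °C

Heat lost by the silver equals heat gained by the water:
171×0.235×(338 − T) = 243×4.18×(T − 40.4)
40.18(338 − T) = 1015.7(T − 40.4)
1055.9 T = 54618  ⇒  T ≈ 51.73 °C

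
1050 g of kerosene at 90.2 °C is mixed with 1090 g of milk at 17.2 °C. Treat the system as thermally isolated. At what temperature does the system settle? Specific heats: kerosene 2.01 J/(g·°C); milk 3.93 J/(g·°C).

T_f ≈ 41.3 °C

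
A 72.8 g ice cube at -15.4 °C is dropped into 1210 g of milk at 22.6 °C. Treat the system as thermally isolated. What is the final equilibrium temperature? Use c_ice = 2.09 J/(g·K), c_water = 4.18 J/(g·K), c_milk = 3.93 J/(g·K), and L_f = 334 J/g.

Let T be the final temperature. ΣQ_i = 0:
warm ice to 0 °C: 72.8×2.09×(0 − (-15.4)) = 2343.1
  fusion: m_ice L_f = 72.8×334 = 24315
  warm the meltwater: 304.3 T
  milk: 4755.3(T − 22.6)
5059.6 T = 107470 − 26658 = 80811
T ≈ 15.97 °C (positive, so assuming full melt was valid).

T_f ≈ 16.0 °C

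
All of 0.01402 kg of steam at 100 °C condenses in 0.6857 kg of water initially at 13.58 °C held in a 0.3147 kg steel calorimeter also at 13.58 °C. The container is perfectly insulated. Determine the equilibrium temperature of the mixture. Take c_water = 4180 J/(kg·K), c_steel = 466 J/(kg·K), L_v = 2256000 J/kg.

Net heat exchanged in the isolated system is zero:
condense steam: −0.01402×2256000 = −31629
  condensate cools 100→T: 0.01402×4180×(T − 100) = 58.6(T − 100)
  water warms: 0.6857×4180×(T − 13.58) = 2866.2(T − 13.58)
  steel cup: 0.3147×466×(T − 13.58) = 146.65(T − 13.58)
3071.5 T = 31629 + 5860.4 + 40915 = 78404
T ≈ 25.53 °C, under the boiling point, so the assumption holds.

T_f ≈ 25.5 °C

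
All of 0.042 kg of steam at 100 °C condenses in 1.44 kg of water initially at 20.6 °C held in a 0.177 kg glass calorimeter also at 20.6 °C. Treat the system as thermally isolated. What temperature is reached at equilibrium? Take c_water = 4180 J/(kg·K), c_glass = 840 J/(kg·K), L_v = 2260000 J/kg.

Net heat exchanged in the isolated system is zero:
steam→water at 100 °C releases m L_v = 0.042×2260000 = 94920
  condensate cools 100→T: 0.042×4180×(T − 100) = 175.56(T − 100)
  water warms: 1.44×4180×(T − 20.6) = 6019.2(T − 20.6)
  glass cup: 0.177×840×(T − 20.6) = 148.68(T − 20.6)
6343.4 T = 94920 + 17556 + 127058 = 239534
T ≈ 37.76 °C — below 100 °C, confirming all the steam condensed.

T_f ≈ 37.8 °C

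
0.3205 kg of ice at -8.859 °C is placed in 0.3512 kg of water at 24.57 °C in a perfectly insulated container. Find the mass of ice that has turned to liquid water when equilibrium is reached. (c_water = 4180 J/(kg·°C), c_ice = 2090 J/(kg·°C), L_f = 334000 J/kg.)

m_melted ≈ 0.0902 kg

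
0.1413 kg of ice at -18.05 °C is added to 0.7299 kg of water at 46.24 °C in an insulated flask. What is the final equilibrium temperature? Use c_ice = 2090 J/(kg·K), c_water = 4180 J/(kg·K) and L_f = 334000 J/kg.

Heat gained plus heat lost sum to zero:
ice -18.05→0 °C: 0.1413·2090·18.05 = 5330.5
  melt ice: 0.1413·334000 = 47194
  meltwater 0→T: 0.1413·4180·T = 590.63 T
  water: 3051(T − 46.24)
3641.6 T = 141077 − 52525 = 88553
T ≈ 24.32 °C. Since T > 0 °C, the all-ice-melts assumption holds.

T_f ≈ 24.3 °C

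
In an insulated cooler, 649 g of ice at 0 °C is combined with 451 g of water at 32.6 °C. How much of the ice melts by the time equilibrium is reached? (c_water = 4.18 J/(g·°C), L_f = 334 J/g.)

Water can give up m c ΔT = 451·4.18·32.6 = 61457 J before reaching 0 °C.
Fully melting the ice requires m_ice L_f = 649·334 = 216766 J.
61457 J < 216766 J, so only part of the ice melts and the system sits at 0 °C.
m_melt = 61457 / L_f = 184 g.

m_melted ≈ 184 g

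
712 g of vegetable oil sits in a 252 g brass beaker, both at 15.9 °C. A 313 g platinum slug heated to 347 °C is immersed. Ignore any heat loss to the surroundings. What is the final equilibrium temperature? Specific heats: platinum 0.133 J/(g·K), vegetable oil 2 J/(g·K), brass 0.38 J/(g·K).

T_f = Σ m_i c_i T_i / Σ m_i c_i:
T_f = (41.63×347 + 1424×15.9 + 95.76×15.9) / (41.63 + 1424 + 95.76)
    = 38609 / 1561.4 ≈ 24.73 °C

T_f ≈ 24.7 °C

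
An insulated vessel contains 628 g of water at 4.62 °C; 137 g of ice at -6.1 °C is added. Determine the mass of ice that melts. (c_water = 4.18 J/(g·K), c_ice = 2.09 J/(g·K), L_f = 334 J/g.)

Water can give up m c ΔT = 628·4.18·4.62 = 12128 J before reaching 0 °C.
Of that, 137·2.09·6.1 = 1746.6 J goes to bring the ice to 0 °C, leaving 10381 J.
Fully melting the ice requires m_ice L_f = 137·334 = 45758 J.
Since 10381 < 45758 J, not all the ice melts; equilibrium is at 0 °C.
m_melted·334 = 10381  ⇒  m_melted ≈ 31.08 g.

m_melted ≈ 31.1 g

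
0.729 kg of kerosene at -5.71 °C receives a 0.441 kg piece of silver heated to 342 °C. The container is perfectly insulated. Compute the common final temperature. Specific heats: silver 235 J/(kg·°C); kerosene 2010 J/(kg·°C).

Taking heat into each body as positive, Σ m c ΔT = 0:
0.441×235×(T − 342) + 0.729×2010×(T − (-5.71)) = 0
103.64(T − 342) + 1465.3(T − (-5.71)) = 0
(103.64 + 1465.3) T = 103.64×342 + 1465.3×(-5.71)
T = 27076/1568.9 ≈ 17.26 °C

T_f ≈ 17.3 °C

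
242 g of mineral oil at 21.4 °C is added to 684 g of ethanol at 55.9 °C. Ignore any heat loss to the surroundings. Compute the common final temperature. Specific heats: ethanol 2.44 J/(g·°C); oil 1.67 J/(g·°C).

Setting the total heat transfer to zero:
684*2.44*(T − 55.9) + 242*1.67*(T − 21.4) = 0
2073.1 T = 101943
T ≈ 49.17 °C

T_f ≈ 49.2 °C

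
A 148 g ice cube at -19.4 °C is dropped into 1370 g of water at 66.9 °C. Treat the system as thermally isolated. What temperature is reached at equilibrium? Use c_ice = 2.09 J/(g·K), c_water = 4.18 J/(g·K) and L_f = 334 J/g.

Net heat exchanged in the isolated system is zero:
warm ice to 0 °C: 148·2.09·(0 − (-19.4)) = 6000.8; fusion: m_ice L_f = 148·334 = 49432; warm the meltwater: 618.64 T; water: 5726.6(T − 66.9)
6345.2 T = 383110 − 55433 = 327677
T ≈ 51.64 °C. Since T > 0 °C, the all-ice-melts assumption holds.

T_f ≈ 51.6 °C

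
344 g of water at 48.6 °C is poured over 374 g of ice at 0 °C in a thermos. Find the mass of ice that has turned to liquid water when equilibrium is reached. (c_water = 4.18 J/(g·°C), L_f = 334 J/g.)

m_melted ≈ 209 g

Heat available from the water dropping to 0 °C: 344×4.18×48.6 = 69883 J.
Melting all 374 g of ice would need 374×334 = 124916 J.
Since 69883 < 124916 J, not all the ice melts; equilibrium is at 0 °C.
m_melted×334 = 69883  ⇒  m_melted ≈ 209.2 g.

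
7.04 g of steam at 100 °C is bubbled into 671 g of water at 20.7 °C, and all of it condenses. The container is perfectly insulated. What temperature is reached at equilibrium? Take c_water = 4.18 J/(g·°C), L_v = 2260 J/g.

Setting the total heat transfer to zero:
latent heat released on condensation: 7.04×2260 = 15910; condensate cools 100→T: 7.04×4.18×(T − 100) = 29.43(T − 100); original water: 2804.8(T − 20.7)
2834.2 T = 15910 + 2942.7 + 58059 = 76912
T ≈ 27.14 °C, under the boiling point, so the assumption holds.

T_f ≈ 27.1 °C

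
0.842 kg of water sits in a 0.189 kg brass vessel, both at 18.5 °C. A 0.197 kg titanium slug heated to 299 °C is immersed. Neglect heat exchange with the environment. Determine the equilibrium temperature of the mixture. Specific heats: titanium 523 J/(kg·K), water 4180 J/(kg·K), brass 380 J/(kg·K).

Energy conservation, ΣQ = 0:
0.197×523×(T − 299) + 0.842×4180×(T − 18.5) + 0.189×380×(T − 18.5) = 0
3694.4 T = 97247
T ≈ 26.32 °C

T_f ≈ 26.3 °C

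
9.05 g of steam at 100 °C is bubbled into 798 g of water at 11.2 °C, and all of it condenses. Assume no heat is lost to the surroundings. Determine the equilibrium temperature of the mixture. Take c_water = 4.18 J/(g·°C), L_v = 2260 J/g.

T_f ≈ 18.3 °C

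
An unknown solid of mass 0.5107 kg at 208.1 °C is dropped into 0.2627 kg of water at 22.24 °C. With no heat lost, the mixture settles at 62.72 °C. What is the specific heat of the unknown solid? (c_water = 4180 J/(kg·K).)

Energy conservation, ΣQ = 0:
0.5107×c×(62.72 − 208.1) + 0.2627×4180×(62.72 − 22.24) = 0
-74.25 c = -44451
c = -44451/-74.25 ≈ 598.7 J/(kg·K)

c ≈ 599 J/(kg·K)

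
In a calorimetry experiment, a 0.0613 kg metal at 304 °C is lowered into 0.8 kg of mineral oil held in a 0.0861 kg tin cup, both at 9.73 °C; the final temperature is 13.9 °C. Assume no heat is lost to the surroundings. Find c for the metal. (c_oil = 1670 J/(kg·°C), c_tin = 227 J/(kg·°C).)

c ≈ 318 J/(kg·°C)

Taking heat into each body as positive, Σ m c ΔT = 0:
0.0613·c·(13.9 − 304) + 0.8·1670·(13.9 − 9.73) + 0.0861·227·(13.9 − 9.73) = 0
-17.78 c = -5652.6
c = -5652.6/-17.78 ≈ 317.9 J/(kg·°C)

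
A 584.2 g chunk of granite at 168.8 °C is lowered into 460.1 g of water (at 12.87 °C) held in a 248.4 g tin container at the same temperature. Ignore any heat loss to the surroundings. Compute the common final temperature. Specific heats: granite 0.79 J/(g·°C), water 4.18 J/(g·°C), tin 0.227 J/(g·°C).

T_f ≈ 42.4 °C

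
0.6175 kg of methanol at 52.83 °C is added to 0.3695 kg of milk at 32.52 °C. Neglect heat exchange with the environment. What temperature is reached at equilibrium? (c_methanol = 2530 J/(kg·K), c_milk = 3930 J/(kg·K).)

With ΣQ=0 the equilibrium temperature is the m·c-weighted mean:
T_f = (1562.3*52.83 + 1452.1*32.52) / (1562.3 + 1452.1)
    = 129758 / 3014.4 ≈ 43.05 °C

T_f ≈ 43.0 °C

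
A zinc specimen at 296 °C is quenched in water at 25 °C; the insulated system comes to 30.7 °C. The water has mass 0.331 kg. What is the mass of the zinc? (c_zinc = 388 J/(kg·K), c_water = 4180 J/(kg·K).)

m ≈ 0.0766 kg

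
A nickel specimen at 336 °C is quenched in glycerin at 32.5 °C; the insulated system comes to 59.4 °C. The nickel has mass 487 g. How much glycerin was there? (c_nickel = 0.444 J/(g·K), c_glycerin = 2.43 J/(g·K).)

m ≈ 915 g

|Q_nickel| = |Q_glycerin|:
487·0.444·(336 − 59.4) = m·2.43·(59.4 − 32.5)
65.37 m = 59809  ⇒  m ≈ 915 g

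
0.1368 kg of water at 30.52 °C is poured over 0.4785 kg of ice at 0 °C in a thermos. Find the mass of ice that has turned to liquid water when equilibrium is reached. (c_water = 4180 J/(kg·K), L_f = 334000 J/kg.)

m_melted ≈ 0.0523 kg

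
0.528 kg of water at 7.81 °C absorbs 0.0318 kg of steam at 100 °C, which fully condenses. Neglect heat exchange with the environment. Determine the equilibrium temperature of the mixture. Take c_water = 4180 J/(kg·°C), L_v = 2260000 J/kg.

T_f ≈ 43.8 °C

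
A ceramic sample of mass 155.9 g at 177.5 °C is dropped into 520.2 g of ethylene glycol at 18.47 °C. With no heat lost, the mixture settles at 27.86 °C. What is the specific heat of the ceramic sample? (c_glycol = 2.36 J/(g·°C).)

c ≈ 0.494 J/(g·°C)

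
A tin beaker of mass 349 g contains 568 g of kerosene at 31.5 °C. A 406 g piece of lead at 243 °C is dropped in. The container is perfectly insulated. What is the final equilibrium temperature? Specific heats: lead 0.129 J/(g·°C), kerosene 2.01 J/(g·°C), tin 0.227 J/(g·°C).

T_f = Σ m_i c_i T_i / Σ m_i c_i:
T_f = (52.37*243 + 1141.7*31.5 + 79.22*31.5) / (52.37 + 1141.7 + 79.22)
    = 51185 / 1273.3 ≈ 40.20 °C

T_f ≈ 40.2 °C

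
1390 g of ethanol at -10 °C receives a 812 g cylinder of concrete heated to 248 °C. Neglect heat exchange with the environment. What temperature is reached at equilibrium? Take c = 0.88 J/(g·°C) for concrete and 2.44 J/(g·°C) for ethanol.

Heat lost by the concrete equals heat gained by the ethanol:
812·0.88·(248 − T) = 1390·2.44·(T − (-10))
714.56(248 − T) = 3391.6(T − (-10))
4106.2 T = 143295  ⇒  T ≈ 34.90 °C

T_f ≈ 34.9 °C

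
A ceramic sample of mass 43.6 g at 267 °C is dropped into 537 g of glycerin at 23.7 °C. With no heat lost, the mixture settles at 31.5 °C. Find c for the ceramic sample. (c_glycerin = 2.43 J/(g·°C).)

c ≈ 0.991 J/(g·°C)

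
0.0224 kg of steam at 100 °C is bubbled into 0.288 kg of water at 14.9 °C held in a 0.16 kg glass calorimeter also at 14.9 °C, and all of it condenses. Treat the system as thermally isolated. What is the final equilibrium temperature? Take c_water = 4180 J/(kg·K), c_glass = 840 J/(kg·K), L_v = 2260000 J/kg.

T_f ≈ 55.8 °C

Energy conservation, ΣQ = 0:
steam→water at 100 °C releases m L_v = 0.0224×2260000 = 50624
  condensate cools 100→T: 0.0224×4180×(T − 100) = 93.63(T − 100)
  water warms: 0.288×4180×(T − 14.9) = 1203.8(T − 14.9)
  cup: 134.4(T − 14.9)
1431.9 T = 50624 + 9363.2 + 19940 = 79927
T ≈ 55.82 °C (< 100 °C, so full condensation is consistent).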